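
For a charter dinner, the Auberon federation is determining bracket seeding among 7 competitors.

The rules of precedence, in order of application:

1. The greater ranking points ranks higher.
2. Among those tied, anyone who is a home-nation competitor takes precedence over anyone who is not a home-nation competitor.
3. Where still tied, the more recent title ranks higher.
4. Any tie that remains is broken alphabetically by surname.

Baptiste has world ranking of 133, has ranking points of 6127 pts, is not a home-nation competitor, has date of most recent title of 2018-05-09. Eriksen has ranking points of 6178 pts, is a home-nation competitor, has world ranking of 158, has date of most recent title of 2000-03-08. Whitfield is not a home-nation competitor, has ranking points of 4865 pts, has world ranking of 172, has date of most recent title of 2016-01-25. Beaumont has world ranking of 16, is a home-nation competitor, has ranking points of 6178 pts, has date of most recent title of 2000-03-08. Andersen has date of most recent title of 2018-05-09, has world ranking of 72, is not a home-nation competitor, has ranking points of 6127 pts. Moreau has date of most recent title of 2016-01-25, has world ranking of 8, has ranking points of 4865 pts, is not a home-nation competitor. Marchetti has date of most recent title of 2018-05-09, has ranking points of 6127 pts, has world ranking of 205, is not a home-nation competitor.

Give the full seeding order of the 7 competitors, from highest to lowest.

Beaumont, Eriksen, Andersen, Baptiste, Marchetti, Moreau, Whitfield

By ranking points (higher first): Beaumont and Eriksen (both 6178 pts); then Andersen, Baptiste and Marchetti (each 6127 pts); then Moreau and Whitfield (both 4865 pts).
Beaumont and Eriksen are each a home-nation competitor, so the next rule applies.
Beaumont and Eriksen both have date of most recent title 2000-03-08, so the next rule applies.
Among Beaumont and Eriksen, alphabetically by surname: Beaumont before Eriksen.
Andersen, Baptiste and Marchetti are each not a home-nation competitor, so the next rule applies.
Andersen, Baptiste and Marchetti all have date of most recent title 2018-05-09, so the next rule applies.
Among Andersen, Baptiste and Marchetti, alphabetically by surname: Andersen before Baptiste before Marchetti.
Moreau and Whitfield are each not a home-nation competitor, so the next rule applies.
Moreau and Whitfield both have date of most recent title 2016-01-25, so the next rule applies.
Among Moreau and Whitfield, alphabetically by surname: Moreau before Whitfield.
Full order: Beaumont, Eriksen, Andersen, Baptiste, Marchetti, Moreau, Whitfield.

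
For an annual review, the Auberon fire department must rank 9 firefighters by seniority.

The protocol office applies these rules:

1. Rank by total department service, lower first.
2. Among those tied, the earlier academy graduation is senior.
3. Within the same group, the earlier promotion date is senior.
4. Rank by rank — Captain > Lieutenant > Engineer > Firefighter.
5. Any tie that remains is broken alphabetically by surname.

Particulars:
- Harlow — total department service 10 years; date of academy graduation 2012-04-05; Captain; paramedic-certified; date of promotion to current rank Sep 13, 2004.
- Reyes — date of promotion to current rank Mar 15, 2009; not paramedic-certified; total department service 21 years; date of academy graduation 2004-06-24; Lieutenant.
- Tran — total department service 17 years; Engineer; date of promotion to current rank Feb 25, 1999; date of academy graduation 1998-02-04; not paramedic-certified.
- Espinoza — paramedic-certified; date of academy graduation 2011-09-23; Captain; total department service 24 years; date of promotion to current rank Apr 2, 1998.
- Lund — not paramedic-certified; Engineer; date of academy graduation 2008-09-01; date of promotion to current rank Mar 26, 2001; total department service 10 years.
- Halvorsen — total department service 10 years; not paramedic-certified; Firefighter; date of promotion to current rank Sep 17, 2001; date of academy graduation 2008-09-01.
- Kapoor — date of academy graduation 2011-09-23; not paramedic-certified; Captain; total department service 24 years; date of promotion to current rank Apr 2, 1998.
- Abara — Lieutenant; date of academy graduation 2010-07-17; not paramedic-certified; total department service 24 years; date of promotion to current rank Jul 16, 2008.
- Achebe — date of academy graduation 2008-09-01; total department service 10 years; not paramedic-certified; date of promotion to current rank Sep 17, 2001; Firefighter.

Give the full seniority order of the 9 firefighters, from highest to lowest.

Lund, Achebe, Halvorsen, Harlow, Tran, Reyes, Abara, Espinoza, Kapoor

By total department service (lower first): Lund, Achebe, Halvorsen and Harlow (each 10 years); then Tran (17 years); then Reyes (21 years); then Abara, Espinoza and Kapoor (each 24 years).
Among Lund, Achebe, Halvorsen and Harlow, by date of academy graduation (earlier first): Lund, Achebe and Halvorsen (2008-09-01) before Harlow (2012-04-05).
Among Lund, Achebe and Halvorsen, by date of promotion to current rank (earlier first): Lund (Mar 26, 2001) before Achebe and Halvorsen (Sep 17, 2001).
Achebe and Halvorsen are each Firefighter, so the next rule applies.
Among Achebe and Halvorsen, alphabetically by surname: Achebe before Halvorsen.
Among Abara, Espinoza and Kapoor, by date of academy graduation (earlier first): Abara (2010-07-17) before Espinoza and Kapoor (2011-09-23).
Espinoza and Kapoor both have date of promotion to current rank Apr 2, 1998, so the next rule applies.
Espinoza and Kapoor are each Captain, so the next rule applies.
Among Espinoza and Kapoor, alphabetically by surname: Espinoza before Kapoor.
Full order: Lund, Achebe, Halvorsen, Harlow, Tran, Reyes, Abara, Espinoza, Kapoor.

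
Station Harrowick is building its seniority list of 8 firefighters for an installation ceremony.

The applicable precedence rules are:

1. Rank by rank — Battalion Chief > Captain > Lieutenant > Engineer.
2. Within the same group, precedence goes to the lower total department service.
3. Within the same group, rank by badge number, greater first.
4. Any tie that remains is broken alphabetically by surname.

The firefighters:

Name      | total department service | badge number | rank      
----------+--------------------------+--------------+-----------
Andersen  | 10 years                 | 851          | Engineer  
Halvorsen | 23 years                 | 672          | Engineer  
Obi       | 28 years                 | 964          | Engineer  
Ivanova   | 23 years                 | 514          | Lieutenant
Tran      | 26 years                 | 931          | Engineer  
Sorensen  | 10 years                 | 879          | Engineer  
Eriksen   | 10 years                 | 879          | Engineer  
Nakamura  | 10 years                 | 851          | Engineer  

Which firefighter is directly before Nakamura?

Andersen

By rank: Ivanova (Lieutenant); then Eriksen, Sorensen, Andersen, Nakamura, Halvorsen, Tran and Obi (Engineer).
Among Eriksen, Sorensen, Andersen, Nakamura, Halvorsen, Tran and Obi, by total department service (lower first): Eriksen, Sorensen, Andersen and Nakamura (10 years) before Halvorsen (23 years) before Tran (26 years) before Obi (28 years).
Among Eriksen, Sorensen, Andersen and Nakamura, by badge number (higher first): Eriksen and Sorensen (879) before Andersen and Nakamura (851).
Among Eriksen and Sorensen, alphabetically by surname: Eriksen before Sorensen.
Among Andersen and Nakamura, alphabetically by surname: Andersen before Nakamura.
Order: Ivanova, Eriksen, Sorensen, Andersen, Nakamura, Halvorsen, Tran, Obi.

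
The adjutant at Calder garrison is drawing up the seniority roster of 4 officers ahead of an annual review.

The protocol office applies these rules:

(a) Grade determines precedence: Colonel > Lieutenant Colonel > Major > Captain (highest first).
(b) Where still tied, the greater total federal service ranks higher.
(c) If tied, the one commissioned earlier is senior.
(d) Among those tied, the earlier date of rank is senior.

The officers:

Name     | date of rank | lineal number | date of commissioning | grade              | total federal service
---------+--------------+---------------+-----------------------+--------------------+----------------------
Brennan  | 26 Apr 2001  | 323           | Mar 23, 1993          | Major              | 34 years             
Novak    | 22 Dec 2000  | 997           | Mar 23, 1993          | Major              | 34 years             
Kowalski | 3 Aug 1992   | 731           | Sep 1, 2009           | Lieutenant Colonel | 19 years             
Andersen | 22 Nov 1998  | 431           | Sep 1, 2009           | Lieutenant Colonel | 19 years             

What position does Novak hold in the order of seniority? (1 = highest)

By grade: Kowalski and Andersen (Lieutenant Colonel); then Novak and Brennan (Major).
Kowalski and Andersen both have total federal service 19 years, so the next rule applies.
Kowalski and Andersen both have date of commissioning Sep 1, 2009, so the next rule applies.
Among Kowalski and Andersen, by date of rank (earlier first): Kowalski (3 Aug 1992) before Andersen (22 Nov 1998).
Novak and Brennan both have total federal service 34 years, so the next rule applies.
Novak and Brennan both have date of commissioning Mar 23, 1993, so the next rule applies.
Among Novak and Brennan, by date of rank (earlier first): Novak (22 Dec 2000) before Brennan (26 Apr 2001).
Order: Kowalski, Andersen, Novak, Brennan. So position 3.

3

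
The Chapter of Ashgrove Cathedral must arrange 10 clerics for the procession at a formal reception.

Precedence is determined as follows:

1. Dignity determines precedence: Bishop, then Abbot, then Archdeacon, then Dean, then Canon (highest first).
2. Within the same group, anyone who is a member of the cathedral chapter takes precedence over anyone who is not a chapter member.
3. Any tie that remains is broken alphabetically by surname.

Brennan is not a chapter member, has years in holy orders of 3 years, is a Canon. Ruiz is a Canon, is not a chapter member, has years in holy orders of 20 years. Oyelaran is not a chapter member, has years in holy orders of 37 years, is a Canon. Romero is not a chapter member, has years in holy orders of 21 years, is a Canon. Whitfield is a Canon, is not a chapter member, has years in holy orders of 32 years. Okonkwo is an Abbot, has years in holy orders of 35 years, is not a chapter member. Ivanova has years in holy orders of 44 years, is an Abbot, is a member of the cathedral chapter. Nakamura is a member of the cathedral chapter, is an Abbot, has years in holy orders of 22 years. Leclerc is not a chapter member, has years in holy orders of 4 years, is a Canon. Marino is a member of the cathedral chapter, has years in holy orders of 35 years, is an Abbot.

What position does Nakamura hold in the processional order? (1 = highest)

By dignity: Ivanova, Marino, Nakamura and Okonkwo (Abbot); then Brennan, Leclerc, Oyelaran, Romero, Ruiz and Whitfield (Canon).
Among Ivanova, Marino, Nakamura and Okonkwo, a member of the cathedral chapter before not a chapter member: Ivanova, Marino and Nakamura (a member of the cathedral chapter) before Okonkwo (not a chapter member).
Among Ivanova, Marino and Nakamura, alphabetically by surname: Ivanova before Marino before Nakamura.
Brennan, Leclerc, Oyelaran, Romero, Ruiz and Whitfield are each not a chapter member, so the next rule applies.
Among Brennan, Leclerc, Oyelaran, Romero, Ruiz and Whitfield, alphabetically by surname: Brennan before Leclerc before Oyelaran before Romero before Ruiz before Whitfield.
Order: Ivanova, Marino, Nakamura, Okonkwo, Brennan, Leclerc, Oyelaran, Romero, Ruiz, Whitfield. So position 3.

3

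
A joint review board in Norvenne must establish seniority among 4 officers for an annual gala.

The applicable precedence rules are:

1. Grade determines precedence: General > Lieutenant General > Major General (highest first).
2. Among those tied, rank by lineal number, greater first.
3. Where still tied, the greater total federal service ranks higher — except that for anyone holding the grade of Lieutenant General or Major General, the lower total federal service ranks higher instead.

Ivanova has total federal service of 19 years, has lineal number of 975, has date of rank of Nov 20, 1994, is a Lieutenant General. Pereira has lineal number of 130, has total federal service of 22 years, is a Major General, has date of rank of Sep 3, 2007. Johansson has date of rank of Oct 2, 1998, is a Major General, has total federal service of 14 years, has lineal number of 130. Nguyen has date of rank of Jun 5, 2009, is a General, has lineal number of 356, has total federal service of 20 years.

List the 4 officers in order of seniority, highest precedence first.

By grade: Nguyen (General); then Ivanova (Lieutenant General); then Johansson and Pereira (Major General).
Johansson and Pereira both have lineal number 130, so the next rule applies.
Among Johansson and Pereira, by total federal service (lower first) (reversed rule for this group): Johansson (14 years) before Pereira (22 years).
Full order: Nguyen, Ivanova, Johansson, Pereira.

Nguyen, Ivanova, Johansson, Pereira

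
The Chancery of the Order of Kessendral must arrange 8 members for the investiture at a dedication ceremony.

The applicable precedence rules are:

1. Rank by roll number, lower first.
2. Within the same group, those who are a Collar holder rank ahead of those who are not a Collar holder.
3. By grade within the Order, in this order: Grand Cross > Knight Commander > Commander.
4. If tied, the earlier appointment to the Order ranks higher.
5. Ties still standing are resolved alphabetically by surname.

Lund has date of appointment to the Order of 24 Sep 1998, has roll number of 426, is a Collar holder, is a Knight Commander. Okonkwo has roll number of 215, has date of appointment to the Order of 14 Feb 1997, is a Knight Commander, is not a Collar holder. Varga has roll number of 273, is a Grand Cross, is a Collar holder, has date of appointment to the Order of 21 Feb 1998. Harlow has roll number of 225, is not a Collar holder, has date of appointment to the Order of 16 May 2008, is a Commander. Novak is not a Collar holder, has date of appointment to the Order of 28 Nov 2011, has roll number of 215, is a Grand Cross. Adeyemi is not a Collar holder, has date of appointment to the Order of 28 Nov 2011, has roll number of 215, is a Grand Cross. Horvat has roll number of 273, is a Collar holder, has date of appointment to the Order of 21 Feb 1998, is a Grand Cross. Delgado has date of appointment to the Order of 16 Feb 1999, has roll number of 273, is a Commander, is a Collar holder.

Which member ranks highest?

Adeyemi

By roll number (lower first): Adeyemi, Novak and Okonkwo (each 215); then Harlow (225); then Horvat, Varga and Delgado (each 273); then Lund (426).
Adeyemi, Novak and Okonkwo are each not a Collar holder, so the next rule applies.
Among Adeyemi, Novak and Okonkwo, by grade within the Order: Adeyemi and Novak (Grand Cross) before Okonkwo (Knight Commander).
Adeyemi and Novak both have date of appointment to the Order 28 Nov 2011, so the next rule applies.
Among Adeyemi and Novak, alphabetically by surname: Adeyemi before Novak.
Horvat, Varga and Delgado are each a Collar holder, so the next rule applies.
Among Horvat, Varga and Delgado, by grade within the Order: Horvat and Varga (Grand Cross) before Delgado (Commander).
Horvat and Varga both have date of appointment to the Order 21 Feb 1998, so the next rule applies.
Among Horvat and Varga, alphabetically by surname: Horvat before Varga.
Order: Adeyemi, Novak, Okonkwo, Harlow, Horvat, Varga, Delgado, Lund.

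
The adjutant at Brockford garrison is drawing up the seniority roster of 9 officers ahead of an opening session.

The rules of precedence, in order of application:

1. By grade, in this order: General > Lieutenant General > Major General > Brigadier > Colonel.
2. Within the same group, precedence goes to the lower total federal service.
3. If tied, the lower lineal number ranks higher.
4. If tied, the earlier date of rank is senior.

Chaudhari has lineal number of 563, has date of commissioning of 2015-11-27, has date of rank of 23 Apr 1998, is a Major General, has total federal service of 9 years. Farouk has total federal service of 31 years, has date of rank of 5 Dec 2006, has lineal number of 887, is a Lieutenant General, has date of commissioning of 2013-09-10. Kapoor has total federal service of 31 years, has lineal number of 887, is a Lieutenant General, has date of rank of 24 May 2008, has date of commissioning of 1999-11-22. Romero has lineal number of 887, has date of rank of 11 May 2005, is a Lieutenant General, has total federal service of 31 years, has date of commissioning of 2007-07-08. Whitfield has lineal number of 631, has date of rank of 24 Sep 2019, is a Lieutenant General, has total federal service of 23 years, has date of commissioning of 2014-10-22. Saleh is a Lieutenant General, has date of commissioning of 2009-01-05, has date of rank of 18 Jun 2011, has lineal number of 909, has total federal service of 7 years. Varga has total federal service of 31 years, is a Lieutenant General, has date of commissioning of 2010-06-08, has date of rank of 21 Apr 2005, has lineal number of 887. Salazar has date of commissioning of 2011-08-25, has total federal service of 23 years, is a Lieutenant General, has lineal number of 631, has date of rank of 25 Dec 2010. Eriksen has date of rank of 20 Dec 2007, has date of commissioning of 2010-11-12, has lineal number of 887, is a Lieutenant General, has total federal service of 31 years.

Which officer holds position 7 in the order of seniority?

By grade: Saleh, Salazar, Whitfield, Varga, Romero, Farouk, Eriksen and Kapoor (Lieutenant General); then Chaudhari (Major General).
Among Saleh, Salazar, Whitfield, Varga, Romero, Farouk, Eriksen and Kapoor, by total federal service (lower first): Saleh (7 years) before Salazar and Whitfield (23 years) before Varga, Romero, Farouk, Eriksen and Kapoor (31 years).
Salazar and Whitfield both have lineal number 631, so the next rule applies.
Among Salazar and Whitfield, by date of rank (earlier first): Salazar (25 Dec 2010) before Whitfield (24 Sep 2019).
Varga, Romero, Farouk, Eriksen and Kapoor all have lineal number 887, so the next rule applies.
Among Varga, Romero, Farouk, Eriksen and Kapoor, by date of rank (earlier first): Varga (21 Apr 2005) before Romero (11 May 2005) before Farouk (5 Dec 2006) before Eriksen (20 Dec 2007) before Kapoor (24 May 2008).
Order: Saleh, Salazar, Whitfield, Varga, Romero, Farouk, Eriksen, Kapoor, Chaudhari.

Eriksen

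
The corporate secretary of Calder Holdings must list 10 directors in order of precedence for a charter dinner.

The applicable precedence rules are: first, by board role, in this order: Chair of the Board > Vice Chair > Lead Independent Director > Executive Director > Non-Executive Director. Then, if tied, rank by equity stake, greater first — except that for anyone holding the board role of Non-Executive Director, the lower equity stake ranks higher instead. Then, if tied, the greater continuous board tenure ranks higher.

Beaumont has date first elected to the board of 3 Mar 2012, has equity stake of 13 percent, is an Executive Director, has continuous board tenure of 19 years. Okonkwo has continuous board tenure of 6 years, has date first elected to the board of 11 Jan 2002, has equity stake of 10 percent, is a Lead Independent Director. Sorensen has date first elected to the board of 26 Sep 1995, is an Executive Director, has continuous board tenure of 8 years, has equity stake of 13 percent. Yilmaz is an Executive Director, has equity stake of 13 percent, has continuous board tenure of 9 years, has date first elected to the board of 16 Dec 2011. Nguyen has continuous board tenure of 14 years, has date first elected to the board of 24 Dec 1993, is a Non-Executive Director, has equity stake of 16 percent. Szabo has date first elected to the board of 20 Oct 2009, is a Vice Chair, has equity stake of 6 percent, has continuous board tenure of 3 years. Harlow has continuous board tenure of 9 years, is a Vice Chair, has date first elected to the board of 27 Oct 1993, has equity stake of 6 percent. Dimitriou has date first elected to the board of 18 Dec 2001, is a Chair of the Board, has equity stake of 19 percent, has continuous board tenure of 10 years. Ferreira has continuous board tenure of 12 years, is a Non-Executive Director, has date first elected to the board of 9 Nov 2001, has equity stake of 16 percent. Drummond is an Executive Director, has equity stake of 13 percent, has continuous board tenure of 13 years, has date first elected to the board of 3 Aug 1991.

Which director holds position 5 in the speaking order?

Beaumont

By board role: Dimitriou (Chair of the Board); then Harlow and Szabo (Vice Chair); then Okonkwo (Lead Independent Director); then Beaumont, Drummond, Yilmaz and Sorensen (Executive Director); then Nguyen and Ferreira (Non-Executive Director).
Harlow and Szabo both have equity stake 6 percent, so the next rule applies.
Among Harlow and Szabo, by continuous board tenure (higher first): Harlow (9 years) before Szabo (3 years).
Beaumont, Drummond, Yilmaz and Sorensen all have equity stake 13 percent, so the next rule applies.
Among Beaumont, Drummond, Yilmaz and Sorensen, by continuous board tenure (higher first): Beaumont (19 years) before Drummond (13 years) before Yilmaz (9 years) before Sorensen (8 years).
Nguyen and Ferreira both have equity stake 16 percent, so the next rule applies.
Among Nguyen and Ferreira, by continuous board tenure (higher first): Nguyen (14 years) before Ferreira (12 years).
Order: Dimitriou, Harlow, Szabo, Okonkwo, Beaumont, Drummond, Yilmaz, Sorensen, Nguyen, Ferreira.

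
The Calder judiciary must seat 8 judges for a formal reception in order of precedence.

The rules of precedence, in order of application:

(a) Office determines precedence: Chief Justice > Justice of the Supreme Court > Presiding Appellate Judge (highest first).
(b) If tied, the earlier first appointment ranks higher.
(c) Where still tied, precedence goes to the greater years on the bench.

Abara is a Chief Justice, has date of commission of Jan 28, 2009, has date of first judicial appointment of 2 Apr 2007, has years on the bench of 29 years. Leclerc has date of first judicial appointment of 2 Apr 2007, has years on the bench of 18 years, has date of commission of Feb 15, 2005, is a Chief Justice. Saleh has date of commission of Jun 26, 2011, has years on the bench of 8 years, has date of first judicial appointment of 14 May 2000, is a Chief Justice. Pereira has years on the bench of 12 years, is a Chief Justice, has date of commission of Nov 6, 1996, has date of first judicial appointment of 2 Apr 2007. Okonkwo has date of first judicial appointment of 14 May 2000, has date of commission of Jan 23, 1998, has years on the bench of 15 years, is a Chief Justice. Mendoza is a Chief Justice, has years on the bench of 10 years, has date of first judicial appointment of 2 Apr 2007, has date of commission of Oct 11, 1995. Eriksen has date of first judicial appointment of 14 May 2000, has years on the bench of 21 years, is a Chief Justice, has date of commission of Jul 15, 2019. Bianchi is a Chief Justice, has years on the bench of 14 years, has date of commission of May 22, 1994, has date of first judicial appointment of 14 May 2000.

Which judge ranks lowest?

Mendoza

By office: Eriksen, Okonkwo, Bianchi, Saleh, Abara, Leclerc, Pereira and Mendoza (Chief Justice).
Among Eriksen, Okonkwo, Bianchi, Saleh, Abara, Leclerc, Pereira and Mendoza, by date of first judicial appointment (earlier first): Eriksen, Okonkwo, Bianchi and Saleh (14 May 2000) before Abara, Leclerc, Pereira and Mendoza (2 Apr 2007).
Among Eriksen, Okonkwo, Bianchi and Saleh, by years on the bench (higher first): Eriksen (21 years) before Okonkwo (15 years) before Bianchi (14 years) before Saleh (8 years).
Among Abara, Leclerc, Pereira and Mendoza, by years on the bench (higher first): Abara (29 years) before Leclerc (18 years) before Pereira (12 years) before Mendoza (10 years).
Order: Eriksen, Okonkwo, Bianchi, Saleh, Abara, Leclerc, Pereira, Mendoza.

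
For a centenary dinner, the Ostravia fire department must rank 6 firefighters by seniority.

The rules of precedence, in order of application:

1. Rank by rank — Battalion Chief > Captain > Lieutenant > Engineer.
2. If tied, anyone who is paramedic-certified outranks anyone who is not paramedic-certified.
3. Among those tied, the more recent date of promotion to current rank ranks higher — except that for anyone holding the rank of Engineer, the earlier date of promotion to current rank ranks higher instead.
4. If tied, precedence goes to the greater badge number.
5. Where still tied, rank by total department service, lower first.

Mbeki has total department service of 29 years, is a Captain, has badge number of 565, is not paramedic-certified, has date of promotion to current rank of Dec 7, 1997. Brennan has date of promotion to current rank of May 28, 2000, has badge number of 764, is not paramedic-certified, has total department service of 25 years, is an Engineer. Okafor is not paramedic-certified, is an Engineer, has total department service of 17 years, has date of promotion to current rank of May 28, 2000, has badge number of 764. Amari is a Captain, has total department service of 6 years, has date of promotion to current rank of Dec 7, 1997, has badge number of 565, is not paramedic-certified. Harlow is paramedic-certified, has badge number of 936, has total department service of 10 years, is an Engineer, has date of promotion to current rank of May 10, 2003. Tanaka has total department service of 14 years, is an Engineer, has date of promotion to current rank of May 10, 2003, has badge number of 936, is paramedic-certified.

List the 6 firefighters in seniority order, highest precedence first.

By rank: Amari and Mbeki (Captain); then Harlow, Tanaka, Okafor and Brennan (Engineer).
Amari and Mbeki are each not paramedic-certified, so the next rule applies.
Amari and Mbeki both have date of promotion to current rank Dec 7, 1997, so the next rule applies.
Amari and Mbeki both have badge number 565, so the next rule applies.
Among Amari and Mbeki, by total department service (lower first): Amari (6 years) before Mbeki (29 years).
Among Harlow, Tanaka, Okafor and Brennan, paramedic-certified before not paramedic-certified: Harlow and Tanaka (paramedic-certified) before Okafor and Brennan (not paramedic-certified).
Harlow and Tanaka both have date of promotion to current rank May 10, 2003, so the next rule applies.
Harlow and Tanaka both have badge number 936, so the next rule applies.
Among Harlow and Tanaka, by total department service (lower first): Harlow (10 years) before Tanaka (14 years).
Okafor and Brennan both have date of promotion to current rank May 28, 2000, so the next rule applies.
Okafor and Brennan both have badge number 764, so the next rule applies.
Among Okafor and Brennan, by total department service (lower first): Okafor (17 years) before Brennan (25 years).
Full order: Amari, Mbeki, Harlow, Tanaka, Okafor, Brennan.

Amari, Mbeki, Harlow, Tanaka, Okafor, Brennan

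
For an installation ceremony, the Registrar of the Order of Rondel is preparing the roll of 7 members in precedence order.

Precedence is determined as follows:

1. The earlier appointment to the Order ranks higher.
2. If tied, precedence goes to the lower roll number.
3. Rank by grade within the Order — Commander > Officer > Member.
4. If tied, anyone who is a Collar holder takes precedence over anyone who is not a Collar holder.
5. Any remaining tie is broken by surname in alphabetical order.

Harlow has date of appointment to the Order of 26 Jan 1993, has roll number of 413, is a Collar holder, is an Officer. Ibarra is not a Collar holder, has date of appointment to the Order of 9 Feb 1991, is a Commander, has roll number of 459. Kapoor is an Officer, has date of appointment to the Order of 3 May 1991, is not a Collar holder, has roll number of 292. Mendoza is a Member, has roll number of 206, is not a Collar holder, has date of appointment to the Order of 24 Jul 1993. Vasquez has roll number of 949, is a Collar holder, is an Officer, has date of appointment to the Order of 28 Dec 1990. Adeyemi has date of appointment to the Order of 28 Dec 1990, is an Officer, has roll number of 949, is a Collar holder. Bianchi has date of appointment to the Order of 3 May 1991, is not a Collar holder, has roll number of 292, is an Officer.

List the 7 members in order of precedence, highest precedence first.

By date of appointment to the Order (earlier first): Adeyemi and Vasquez (both 28 Dec 1990); then Ibarra (9 Feb 1991); then Bianchi and Kapoor (both 3 May 1991); then Harlow (26 Jan 1993); then Mendoza (24 Jul 1993).
Adeyemi and Vasquez both have roll number 949, so the next rule applies.
Adeyemi and Vasquez are each Officer, so the next rule applies.
Adeyemi and Vasquez are each a Collar holder, so the next rule applies.
Among Adeyemi and Vasquez, alphabetically by surname: Adeyemi before Vasquez.
Bianchi and Kapoor both have roll number 292, so the next rule applies.
Bianchi and Kapoor are each Officer, so the next rule applies.
Bianchi and Kapoor are each not a Collar holder, so the next rule applies.
Among Bianchi and Kapoor, alphabetically by surname: Bianchi before Kapoor.
Full order: Adeyemi, Vasquez, Ibarra, Bianchi, Kapoor, Harlow, Mendoza.

Adeyemi, Vasquez, Ibarra, Bianchi, Kapoor, Harlow, Mendoza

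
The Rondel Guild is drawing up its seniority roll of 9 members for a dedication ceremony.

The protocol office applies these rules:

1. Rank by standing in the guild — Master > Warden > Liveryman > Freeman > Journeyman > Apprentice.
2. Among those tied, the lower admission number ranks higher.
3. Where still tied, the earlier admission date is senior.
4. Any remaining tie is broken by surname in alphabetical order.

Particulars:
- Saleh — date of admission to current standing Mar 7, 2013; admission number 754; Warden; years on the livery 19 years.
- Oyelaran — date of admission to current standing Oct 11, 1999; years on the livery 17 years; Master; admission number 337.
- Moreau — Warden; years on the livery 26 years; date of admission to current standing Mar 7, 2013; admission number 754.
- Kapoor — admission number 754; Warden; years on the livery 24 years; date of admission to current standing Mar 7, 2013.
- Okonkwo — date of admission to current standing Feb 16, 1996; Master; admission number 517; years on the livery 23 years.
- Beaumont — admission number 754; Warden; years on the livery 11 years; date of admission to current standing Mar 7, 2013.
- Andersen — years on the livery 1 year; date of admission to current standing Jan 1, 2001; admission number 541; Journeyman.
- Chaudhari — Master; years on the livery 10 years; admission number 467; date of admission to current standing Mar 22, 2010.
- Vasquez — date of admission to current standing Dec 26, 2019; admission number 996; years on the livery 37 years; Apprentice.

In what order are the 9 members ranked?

Oyelaran, Chaudhari, Okonkwo, Beaumont, Kapoor, Moreau, Saleh, Andersen, Vasquez

By standing in the guild: Oyelaran, Chaudhari and Okonkwo (Master); then Beaumont, Kapoor, Moreau and Saleh (Warden); then Andersen (Journeyman); then Vasquez (Apprentice).
Among Oyelaran, Chaudhari and Okonkwo, by admission number (lower first): Oyelaran (337) before Chaudhari (467) before Okonkwo (517).
Beaumont, Kapoor, Moreau and Saleh all have admission number 754, so the next rule applies.
Beaumont, Kapoor, Moreau and Saleh all have date of admission to current standing Mar 7, 2013, so the next rule applies.
Among Beaumont, Kapoor, Moreau and Saleh, alphabetically by surname: Beaumont before Kapoor before Moreau before Saleh.
Full order: Oyelaran, Chaudhari, Okonkwo, Beaumont, Kapoor, Moreau, Saleh, Andersen, Vasquez.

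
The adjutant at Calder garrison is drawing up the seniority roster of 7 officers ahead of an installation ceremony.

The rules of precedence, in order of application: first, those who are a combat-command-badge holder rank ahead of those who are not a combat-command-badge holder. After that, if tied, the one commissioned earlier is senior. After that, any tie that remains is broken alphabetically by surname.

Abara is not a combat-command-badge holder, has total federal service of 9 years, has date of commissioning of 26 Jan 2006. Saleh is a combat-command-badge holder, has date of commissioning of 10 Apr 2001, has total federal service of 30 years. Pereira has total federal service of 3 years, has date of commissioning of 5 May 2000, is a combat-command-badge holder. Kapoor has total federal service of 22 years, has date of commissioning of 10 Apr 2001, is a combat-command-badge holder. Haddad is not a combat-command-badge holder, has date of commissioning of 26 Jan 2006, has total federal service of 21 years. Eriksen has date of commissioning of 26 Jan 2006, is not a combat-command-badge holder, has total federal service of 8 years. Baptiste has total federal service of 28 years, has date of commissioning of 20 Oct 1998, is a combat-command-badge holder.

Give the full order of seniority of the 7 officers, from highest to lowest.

Baptiste, Pereira, Kapoor, Saleh, Abara, Eriksen, Haddad

By the first rule: Baptiste, Pereira, Kapoor and Saleh (each a combat-command-badge holder); then Abara, Eriksen and Haddad (each not a combat-command-badge holder).
Among Baptiste, Pereira, Kapoor and Saleh, by date of commissioning (earlier first): Baptiste (20 Oct 1998) before Pereira (5 May 2000) before Kapoor and Saleh (10 Apr 2001).
Among Kapoor and Saleh, alphabetically by surname: Kapoor before Saleh.
Abara, Eriksen and Haddad all have date of commissioning 26 Jan 2006, so the next rule applies.
Among Abara, Eriksen and Haddad, alphabetically by surname: Abara before Eriksen before Haddad.
Full order: Baptiste, Pereira, Kapoor, Saleh, Abara, Eriksen, Haddad.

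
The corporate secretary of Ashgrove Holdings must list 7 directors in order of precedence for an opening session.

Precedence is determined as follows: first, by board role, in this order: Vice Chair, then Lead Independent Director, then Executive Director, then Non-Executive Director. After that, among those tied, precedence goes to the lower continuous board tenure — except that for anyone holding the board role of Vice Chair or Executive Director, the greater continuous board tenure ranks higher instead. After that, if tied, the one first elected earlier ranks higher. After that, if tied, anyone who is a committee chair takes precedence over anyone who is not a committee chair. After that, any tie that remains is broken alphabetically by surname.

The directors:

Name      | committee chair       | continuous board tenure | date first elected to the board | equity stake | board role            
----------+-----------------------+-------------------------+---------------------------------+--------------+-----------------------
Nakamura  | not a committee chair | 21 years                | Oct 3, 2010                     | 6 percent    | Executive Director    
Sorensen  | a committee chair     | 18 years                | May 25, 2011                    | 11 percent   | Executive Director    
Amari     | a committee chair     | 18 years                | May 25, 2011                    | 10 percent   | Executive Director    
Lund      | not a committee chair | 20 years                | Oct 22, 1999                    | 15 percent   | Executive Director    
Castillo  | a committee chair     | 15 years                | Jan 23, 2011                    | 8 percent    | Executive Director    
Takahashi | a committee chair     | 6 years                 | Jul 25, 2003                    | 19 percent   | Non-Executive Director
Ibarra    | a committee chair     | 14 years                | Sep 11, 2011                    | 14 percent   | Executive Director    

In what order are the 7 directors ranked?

Nakamura, Lund, Amari, Sorensen, Castillo, Ibarra, Takahashi

By board role: Nakamura, Lund, Amari, Sorensen, Castillo and Ibarra (Executive Director); then Takahashi (Non-Executive Director).
Among Nakamura, Lund, Amari, Sorensen, Castillo and Ibarra, by continuous board tenure (higher first) (reversed rule for this group): Nakamura (21 years) before Lund (20 years) before Amari and Sorensen (18 years) before Castillo (15 years) before Ibarra (14 years).
Amari and Sorensen both have date first elected to the board May 25, 2011, so the next rule applies.
Amari and Sorensen are each a committee chair, so the next rule applies.
Among Amari and Sorensen, alphabetically by surname: Amari before Sorensen.
Full order: Nakamura, Lund, Amari, Sorensen, Castillo, Ibarra, Takahashi.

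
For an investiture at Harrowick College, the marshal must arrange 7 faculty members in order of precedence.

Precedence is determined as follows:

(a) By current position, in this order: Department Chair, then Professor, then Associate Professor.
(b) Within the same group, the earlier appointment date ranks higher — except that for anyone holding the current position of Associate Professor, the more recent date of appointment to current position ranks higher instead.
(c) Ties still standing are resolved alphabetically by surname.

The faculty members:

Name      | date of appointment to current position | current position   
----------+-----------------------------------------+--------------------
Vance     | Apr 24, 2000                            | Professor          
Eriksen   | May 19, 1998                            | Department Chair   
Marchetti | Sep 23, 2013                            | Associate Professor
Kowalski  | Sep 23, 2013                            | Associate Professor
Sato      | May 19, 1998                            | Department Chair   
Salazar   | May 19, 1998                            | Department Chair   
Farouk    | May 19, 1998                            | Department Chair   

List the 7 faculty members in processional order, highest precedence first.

By current position: Eriksen, Farouk, Salazar and Sato (Department Chair); then Vance (Professor); then Kowalski and Marchetti (Associate Professor).
Eriksen, Farouk, Salazar and Sato all have date of appointment to current position May 19, 1998, so the next rule applies.
Among Eriksen, Farouk, Salazar and Sato, alphabetically by surname: Eriksen before Farouk before Salazar before Sato.
Kowalski and Marchetti both have date of appointment to current position Sep 23, 2013, so the next rule applies.
Among Kowalski and Marchetti, alphabetically by surname: Kowalski before Marchetti.
Full order: Eriksen, Farouk, Salazar, Sato, Vance, Kowalski, Marchetti.

Eriksen, Farouk, Salazar, Sato, Vance, Kowalski, Marchetti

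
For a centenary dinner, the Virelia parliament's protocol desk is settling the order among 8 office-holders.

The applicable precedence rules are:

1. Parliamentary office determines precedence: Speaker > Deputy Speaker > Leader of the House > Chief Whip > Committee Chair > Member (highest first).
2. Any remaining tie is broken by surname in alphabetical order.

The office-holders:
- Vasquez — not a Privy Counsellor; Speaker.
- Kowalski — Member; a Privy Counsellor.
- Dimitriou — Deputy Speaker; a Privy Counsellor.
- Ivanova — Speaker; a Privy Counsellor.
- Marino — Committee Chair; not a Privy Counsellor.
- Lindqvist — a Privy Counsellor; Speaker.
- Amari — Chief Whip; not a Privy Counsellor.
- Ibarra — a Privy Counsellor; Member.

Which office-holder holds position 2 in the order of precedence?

By parliamentary office: Ivanova, Lindqvist and Vasquez (Speaker); then Dimitriou (Deputy Speaker); then Amari (Chief Whip); then Marino (Committee Chair); then Ibarra and Kowalski (Member).
Among Ivanova, Lindqvist and Vasquez, alphabetically by surname: Ivanova before Lindqvist before Vasquez.
Among Ibarra and Kowalski, alphabetically by surname: Ibarra before Kowalski.
Order: Ivanova, Lindqvist, Vasquez, Dimitriou, Amari, Marino, Ibarra, Kowalski.

Lindqvist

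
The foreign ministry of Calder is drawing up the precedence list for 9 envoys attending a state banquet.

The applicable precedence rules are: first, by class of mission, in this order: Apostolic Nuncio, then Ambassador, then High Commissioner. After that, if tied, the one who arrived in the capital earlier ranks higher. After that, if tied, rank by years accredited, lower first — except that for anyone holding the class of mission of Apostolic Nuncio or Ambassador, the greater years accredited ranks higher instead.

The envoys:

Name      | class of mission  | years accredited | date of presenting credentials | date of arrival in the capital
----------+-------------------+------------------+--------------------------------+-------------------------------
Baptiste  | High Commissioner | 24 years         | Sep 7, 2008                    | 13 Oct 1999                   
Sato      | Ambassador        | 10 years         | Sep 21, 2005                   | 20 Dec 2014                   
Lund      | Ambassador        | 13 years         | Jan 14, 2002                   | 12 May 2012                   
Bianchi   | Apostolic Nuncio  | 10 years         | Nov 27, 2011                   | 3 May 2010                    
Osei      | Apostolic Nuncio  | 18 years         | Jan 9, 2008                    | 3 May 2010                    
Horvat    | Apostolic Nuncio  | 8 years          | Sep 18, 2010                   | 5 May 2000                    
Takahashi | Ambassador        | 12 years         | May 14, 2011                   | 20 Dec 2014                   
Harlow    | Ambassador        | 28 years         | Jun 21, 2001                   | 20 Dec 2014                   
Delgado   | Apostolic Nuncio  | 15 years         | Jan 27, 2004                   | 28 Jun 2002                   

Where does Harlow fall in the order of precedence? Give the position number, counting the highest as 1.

By class of mission: Horvat, Delgado, Osei and Bianchi (Apostolic Nuncio); then Lund, Harlow, Takahashi and Sato (Ambassador); then Baptiste (High Commissioner).
Among Horvat, Delgado, Osei and Bianchi, by date of arrival in the capital (earlier first): Horvat (5 May 2000) before Delgado (28 Jun 2002) before Osei and Bianchi (3 May 2010).
Among Osei and Bianchi, by years accredited (higher first) (reversed rule for this group): Osei (18 years) before Bianchi (10 years).
Among Lund, Harlow, Takahashi and Sato, by date of arrival in the capital (earlier first): Lund (12 May 2012) before Harlow, Takahashi and Sato (20 Dec 2014).
Among Harlow, Takahashi and Sato, by years accredited (higher first) (reversed rule for this group): Harlow (28 years) before Takahashi (12 years) before Sato (10 years).
Order: Horvat, Delgado, Osei, Bianchi, Lund, Harlow, Takahashi, Sato, Baptiste. So position 6.

6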